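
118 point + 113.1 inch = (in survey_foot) 9.562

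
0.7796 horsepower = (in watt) 581.3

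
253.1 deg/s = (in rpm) 42.18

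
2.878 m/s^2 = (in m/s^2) 2.878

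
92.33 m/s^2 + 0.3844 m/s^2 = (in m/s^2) 92.71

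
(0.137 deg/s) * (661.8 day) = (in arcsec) 2.82e+10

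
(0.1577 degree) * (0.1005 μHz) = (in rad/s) 2.766e-10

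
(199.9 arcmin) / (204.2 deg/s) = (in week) 2.698e-08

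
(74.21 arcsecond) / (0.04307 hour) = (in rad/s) 2.32e-06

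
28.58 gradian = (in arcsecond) 9.26e+04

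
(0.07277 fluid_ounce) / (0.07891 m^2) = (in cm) 0.002727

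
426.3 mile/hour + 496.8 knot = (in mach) 1.31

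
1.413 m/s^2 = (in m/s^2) 1.413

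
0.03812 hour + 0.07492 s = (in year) 4.354e-06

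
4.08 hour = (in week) 0.02429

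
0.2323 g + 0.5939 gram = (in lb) 0.001821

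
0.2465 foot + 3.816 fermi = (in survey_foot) 0.2465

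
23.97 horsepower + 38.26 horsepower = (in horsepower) 62.23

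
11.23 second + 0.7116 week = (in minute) 7173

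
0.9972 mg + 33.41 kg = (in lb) 73.66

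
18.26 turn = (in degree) 6574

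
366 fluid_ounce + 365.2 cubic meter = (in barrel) 2297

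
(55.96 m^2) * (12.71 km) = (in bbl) 4.474e+06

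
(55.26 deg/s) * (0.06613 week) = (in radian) 3.857e+04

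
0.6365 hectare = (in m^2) 6365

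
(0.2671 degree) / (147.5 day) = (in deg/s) 2.096e-08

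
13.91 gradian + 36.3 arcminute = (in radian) 0.2291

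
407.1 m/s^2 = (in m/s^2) 407.1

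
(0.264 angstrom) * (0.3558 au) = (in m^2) 1.405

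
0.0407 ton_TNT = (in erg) 1.703e+15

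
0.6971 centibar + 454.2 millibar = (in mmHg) 345.9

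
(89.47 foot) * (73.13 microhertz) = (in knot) 0.003877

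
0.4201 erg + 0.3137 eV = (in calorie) 1.004e-08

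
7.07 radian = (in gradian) 450.1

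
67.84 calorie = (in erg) 2.838e+09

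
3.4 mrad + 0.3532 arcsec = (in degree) 0.1949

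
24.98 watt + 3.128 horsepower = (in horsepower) 3.161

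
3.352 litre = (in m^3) 0.003352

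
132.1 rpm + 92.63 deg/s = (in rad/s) 15.45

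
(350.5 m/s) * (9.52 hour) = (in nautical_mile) 6486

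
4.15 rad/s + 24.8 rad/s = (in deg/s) 1659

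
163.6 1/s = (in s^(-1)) 163.6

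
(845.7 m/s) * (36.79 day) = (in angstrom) 2.688e+19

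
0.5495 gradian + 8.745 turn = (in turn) 8.746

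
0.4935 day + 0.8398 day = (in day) 1.333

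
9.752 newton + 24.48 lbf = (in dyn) 1.186e+07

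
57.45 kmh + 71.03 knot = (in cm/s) 5250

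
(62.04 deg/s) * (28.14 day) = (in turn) 4.19e+05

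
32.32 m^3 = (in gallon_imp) 7109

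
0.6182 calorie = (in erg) 2.587e+07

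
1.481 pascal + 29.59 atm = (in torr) 2.249e+04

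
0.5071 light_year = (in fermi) 4.798e+30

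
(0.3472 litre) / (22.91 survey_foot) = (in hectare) 4.972e-09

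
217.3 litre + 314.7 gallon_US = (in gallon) 372.1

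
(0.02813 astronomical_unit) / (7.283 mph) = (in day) 1.496e+04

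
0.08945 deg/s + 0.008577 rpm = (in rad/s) 0.002459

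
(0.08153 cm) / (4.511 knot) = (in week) 5.809e-10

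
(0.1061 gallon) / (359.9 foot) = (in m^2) 3.661e-06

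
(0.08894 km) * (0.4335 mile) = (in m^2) 6.205e+04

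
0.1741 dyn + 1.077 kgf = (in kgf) 1.077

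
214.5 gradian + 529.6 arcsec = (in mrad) 3372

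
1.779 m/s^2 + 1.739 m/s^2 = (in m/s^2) 3.518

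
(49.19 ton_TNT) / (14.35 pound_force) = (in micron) 3.224e+15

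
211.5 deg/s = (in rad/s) 3.691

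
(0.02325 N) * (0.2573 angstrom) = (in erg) 5.982e-06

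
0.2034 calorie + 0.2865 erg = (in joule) 0.851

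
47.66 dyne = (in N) 0.0004766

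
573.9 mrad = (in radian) 0.5739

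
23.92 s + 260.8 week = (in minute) 2.629e+06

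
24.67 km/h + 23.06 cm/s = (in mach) 0.0208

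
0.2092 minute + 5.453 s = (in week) 2.977e-05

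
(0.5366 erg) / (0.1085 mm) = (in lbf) 0.0001112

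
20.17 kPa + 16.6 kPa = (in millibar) 367.7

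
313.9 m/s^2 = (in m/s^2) 313.9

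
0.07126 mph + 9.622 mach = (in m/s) 3276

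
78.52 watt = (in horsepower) 0.1053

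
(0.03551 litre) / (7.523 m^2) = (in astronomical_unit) 3.155e-17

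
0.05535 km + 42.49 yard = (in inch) 3709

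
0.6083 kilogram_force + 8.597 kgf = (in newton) 90.27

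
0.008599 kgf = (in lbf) 0.01896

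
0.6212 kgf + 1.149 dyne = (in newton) 6.092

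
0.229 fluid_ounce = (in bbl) 4.26e-05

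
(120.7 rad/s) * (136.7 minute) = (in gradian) 6.302e+07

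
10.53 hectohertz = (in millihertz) 1.053e+06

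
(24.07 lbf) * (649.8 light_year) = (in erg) 6.582e+27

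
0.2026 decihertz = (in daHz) 0.002026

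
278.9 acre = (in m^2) 1.129e+06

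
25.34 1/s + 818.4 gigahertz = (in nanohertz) 8.184e+20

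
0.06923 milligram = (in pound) 1.526e-07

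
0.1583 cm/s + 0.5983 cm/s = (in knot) 0.01471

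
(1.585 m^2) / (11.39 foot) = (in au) 3.052e-12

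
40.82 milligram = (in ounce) 0.00144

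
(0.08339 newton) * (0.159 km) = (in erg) 1.326e+08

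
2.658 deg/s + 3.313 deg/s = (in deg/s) 5.971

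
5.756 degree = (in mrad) 100.5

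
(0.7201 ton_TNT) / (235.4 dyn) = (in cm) 1.28e+14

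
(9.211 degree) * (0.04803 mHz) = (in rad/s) 7.721e-06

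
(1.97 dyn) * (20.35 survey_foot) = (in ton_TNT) 2.92e-14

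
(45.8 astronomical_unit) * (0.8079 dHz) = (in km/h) 1.993e+12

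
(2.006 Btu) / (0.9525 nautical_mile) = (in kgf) 0.1223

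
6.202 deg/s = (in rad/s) 0.1082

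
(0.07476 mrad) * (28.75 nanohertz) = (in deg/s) 1.231e-10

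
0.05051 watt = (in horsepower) 6.774e-05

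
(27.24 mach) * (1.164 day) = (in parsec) 3.023e-08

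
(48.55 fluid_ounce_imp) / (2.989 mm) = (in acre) 0.000114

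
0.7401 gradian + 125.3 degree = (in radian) 2.199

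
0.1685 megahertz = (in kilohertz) 168.5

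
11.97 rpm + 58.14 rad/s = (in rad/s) 59.39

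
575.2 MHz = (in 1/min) 3.451e+10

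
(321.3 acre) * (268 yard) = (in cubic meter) 3.186e+08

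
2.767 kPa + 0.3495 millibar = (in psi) 0.4064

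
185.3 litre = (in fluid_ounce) 6266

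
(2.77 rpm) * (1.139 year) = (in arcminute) 3.582e+10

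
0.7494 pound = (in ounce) 11.99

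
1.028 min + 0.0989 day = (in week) 0.01423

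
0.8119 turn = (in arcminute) 1.754e+04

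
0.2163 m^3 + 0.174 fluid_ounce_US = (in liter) 216.3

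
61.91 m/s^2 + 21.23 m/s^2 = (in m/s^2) 83.14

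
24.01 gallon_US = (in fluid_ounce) 3073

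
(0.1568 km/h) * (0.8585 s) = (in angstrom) 3.739e+08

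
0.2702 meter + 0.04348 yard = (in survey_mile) 0.0001926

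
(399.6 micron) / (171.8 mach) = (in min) 1.139e-10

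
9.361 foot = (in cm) 285.3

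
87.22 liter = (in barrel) 0.5486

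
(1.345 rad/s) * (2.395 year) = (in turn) 1.617e+07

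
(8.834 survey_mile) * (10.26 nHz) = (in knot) 0.0002835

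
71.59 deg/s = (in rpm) 11.93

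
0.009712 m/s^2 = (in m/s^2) 0.009712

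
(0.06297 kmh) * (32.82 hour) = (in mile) 1.284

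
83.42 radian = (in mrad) 8.342e+04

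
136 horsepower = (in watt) 1.014e+05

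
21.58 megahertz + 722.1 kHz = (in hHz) 2.23e+05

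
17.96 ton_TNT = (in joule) 7.514e+10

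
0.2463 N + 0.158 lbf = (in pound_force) 0.2134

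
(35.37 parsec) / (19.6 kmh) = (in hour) 5.568e+13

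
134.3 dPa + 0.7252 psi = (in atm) 0.04948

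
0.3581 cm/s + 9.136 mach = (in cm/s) 3.111e+05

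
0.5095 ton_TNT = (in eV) 1.331e+28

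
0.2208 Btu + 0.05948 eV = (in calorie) 55.68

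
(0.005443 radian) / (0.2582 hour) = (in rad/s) 5.856e-06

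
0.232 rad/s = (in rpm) 2.215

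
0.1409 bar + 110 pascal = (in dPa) 1.42e+05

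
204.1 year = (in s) 6.436e+09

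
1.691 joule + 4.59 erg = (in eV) 1.055e+19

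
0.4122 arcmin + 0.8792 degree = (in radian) 0.01546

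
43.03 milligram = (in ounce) 0.001518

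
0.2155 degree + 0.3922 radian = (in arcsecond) 8.167e+04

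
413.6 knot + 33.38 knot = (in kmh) 827.8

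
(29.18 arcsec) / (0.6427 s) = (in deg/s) 0.01261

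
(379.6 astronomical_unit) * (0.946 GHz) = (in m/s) 5.372e+22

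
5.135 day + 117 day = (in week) 17.45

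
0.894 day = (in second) 7.724e+04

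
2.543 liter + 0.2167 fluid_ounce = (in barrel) 0.01604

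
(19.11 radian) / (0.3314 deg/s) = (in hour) 0.9178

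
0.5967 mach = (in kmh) 731.4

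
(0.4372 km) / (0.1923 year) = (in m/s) 7.209e-05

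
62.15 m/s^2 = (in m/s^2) 62.15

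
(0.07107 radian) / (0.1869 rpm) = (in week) 6.004e-06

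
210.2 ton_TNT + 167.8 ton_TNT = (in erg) 1.582e+19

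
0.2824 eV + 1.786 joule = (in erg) 1.786e+07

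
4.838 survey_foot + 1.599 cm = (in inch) 58.69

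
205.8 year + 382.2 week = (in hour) 1.867e+06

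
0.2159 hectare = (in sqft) 2.324e+04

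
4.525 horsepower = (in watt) 3374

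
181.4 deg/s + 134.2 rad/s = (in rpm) 1312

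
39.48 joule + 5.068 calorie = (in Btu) 0.05752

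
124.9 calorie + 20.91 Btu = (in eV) 1.41e+23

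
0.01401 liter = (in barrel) 8.812e-05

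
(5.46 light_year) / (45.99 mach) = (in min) 5.498e+10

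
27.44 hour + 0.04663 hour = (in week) 0.1636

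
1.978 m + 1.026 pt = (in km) 0.001978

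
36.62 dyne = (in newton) 0.0003662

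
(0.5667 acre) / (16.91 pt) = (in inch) 1.514e+07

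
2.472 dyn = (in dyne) 2.472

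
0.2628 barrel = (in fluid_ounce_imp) 1471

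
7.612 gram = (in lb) 0.01678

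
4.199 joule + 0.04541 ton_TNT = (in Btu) 1.801e+05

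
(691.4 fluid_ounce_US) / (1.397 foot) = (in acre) 1.187e-05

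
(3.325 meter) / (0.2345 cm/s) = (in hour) 0.3939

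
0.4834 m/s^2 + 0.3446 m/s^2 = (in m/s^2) 0.828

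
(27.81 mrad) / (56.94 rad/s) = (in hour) 1.357e-07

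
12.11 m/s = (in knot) 23.54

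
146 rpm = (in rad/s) 15.29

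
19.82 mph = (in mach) 0.02602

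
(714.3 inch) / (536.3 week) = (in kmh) 2.014e-07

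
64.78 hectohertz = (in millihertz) 6.478e+06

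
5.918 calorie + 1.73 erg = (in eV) 1.545e+20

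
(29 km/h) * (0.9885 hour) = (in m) 2.867e+04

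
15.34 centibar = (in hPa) 153.4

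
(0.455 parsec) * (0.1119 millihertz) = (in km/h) 5.656e+12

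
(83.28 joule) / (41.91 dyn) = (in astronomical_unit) 1.328e-06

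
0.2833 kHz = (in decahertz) 28.33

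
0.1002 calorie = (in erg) 4.192e+06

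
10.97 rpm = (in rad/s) 1.149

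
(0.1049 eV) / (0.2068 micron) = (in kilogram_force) 8.287e-15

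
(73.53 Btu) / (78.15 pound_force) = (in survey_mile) 0.1387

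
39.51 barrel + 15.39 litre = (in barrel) 39.61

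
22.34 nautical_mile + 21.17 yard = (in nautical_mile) 22.35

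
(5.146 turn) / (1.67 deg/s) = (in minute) 18.49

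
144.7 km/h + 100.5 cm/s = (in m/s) 41.2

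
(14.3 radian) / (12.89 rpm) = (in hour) 0.002943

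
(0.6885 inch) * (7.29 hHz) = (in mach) 0.03744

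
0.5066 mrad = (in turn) 8.063e-05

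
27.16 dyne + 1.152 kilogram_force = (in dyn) 1.13e+06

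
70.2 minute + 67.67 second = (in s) 4280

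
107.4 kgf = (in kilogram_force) 107.4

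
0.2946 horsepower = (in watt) 219.7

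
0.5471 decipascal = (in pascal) 0.05471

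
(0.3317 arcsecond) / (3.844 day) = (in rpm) 4.624e-11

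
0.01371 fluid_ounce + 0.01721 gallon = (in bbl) 0.0004123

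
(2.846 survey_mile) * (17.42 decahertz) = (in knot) 1.551e+06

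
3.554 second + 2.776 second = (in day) 7.326e-05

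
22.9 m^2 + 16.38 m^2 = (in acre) 0.009706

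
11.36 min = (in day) 0.007889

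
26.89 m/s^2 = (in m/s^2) 26.89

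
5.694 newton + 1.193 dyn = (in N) 5.694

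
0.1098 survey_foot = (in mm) 33.47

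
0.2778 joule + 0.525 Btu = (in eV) 3.459e+21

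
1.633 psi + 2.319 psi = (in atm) 0.2689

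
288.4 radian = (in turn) 45.9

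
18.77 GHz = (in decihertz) 1.877e+11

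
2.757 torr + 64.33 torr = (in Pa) 8944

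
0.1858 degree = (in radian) 0.003243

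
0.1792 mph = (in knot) 0.1557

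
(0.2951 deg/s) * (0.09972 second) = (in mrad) 0.5136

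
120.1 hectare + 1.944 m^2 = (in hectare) 120.1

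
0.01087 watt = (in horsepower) 1.458e-05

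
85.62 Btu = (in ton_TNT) 2.159e-05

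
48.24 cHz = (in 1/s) 0.4824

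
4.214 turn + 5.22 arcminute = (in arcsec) 5.462e+06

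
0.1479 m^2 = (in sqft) 1.592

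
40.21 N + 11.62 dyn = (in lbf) 9.04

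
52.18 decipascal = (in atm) 5.15e-05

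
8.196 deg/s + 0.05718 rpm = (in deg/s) 8.539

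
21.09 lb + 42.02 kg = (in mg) 5.159e+07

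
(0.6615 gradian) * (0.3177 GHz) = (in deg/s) 1.891e+08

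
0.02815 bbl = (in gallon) 1.182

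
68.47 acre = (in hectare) 27.71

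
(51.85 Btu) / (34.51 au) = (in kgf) 1.081e-09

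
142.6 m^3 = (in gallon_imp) 3.137e+04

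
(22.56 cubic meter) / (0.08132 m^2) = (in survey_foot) 910.2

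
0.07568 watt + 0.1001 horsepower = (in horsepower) 0.1002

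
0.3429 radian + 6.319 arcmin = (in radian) 0.3447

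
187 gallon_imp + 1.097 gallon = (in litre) 854.3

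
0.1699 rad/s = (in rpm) 1.622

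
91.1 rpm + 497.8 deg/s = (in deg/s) 1044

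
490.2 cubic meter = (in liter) 4.902e+05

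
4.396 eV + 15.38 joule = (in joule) 15.38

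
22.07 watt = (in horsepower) 0.0296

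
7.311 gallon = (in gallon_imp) 6.088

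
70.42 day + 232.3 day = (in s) 2.616e+07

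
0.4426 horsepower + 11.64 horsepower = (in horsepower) 12.08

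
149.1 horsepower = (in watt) 1.112e+05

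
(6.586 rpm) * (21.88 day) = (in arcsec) 2.689e+11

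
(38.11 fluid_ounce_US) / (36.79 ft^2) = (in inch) 0.01298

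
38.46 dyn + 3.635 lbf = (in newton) 16.17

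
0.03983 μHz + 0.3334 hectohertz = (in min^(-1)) 2000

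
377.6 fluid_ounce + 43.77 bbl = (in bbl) 43.84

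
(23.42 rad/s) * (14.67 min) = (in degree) 1.181e+06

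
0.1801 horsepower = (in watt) 134.3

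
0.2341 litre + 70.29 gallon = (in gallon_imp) 58.58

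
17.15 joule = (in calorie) 4.099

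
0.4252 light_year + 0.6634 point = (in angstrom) 4.023e+25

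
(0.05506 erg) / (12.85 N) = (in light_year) 4.529e-26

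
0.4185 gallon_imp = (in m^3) 0.001903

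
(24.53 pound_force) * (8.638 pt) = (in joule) 0.3325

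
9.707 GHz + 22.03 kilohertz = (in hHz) 9.707e+07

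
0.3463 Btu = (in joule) 365.4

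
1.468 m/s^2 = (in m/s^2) 1.468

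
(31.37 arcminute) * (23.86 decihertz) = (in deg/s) 1.247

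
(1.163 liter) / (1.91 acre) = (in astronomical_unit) 1.006e-18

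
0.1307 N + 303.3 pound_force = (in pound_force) 303.3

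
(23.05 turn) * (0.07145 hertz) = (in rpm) 98.82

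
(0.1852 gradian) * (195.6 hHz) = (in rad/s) 56.9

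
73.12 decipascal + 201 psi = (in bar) 13.86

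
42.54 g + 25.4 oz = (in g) 762.6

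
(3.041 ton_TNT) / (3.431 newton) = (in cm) 3.708e+11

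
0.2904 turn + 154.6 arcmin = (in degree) 107.1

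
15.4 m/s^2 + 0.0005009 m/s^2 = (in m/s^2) 15.4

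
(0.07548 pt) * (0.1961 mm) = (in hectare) 5.222e-13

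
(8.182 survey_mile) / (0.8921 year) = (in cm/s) 0.0468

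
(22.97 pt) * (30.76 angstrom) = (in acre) 6.159e-15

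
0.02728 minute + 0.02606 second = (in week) 2.749e-06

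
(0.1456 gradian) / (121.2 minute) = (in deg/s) 1.802e-05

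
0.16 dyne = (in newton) 1.6e-06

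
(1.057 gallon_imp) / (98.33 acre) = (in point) 3.423e-05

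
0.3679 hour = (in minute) 22.07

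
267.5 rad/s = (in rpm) 2554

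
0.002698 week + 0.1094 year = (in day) 39.95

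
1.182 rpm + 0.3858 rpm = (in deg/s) 9.407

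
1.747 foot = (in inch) 20.96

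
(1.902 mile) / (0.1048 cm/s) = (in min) 4.868e+04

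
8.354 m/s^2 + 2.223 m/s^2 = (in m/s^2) 10.58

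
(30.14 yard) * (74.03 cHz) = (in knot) 39.66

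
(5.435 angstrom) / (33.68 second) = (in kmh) 5.809e-11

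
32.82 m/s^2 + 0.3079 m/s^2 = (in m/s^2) 33.13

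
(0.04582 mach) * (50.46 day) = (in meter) 6.802e+07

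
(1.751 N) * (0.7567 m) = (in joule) 1.325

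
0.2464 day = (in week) 0.0352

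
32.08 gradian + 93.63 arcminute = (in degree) 30.43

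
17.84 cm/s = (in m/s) 0.1784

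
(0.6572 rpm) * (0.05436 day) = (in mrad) 3.232e+05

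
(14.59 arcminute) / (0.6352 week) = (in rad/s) 1.105e-08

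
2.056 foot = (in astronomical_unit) 4.189e-12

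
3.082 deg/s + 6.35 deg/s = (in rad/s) 0.1646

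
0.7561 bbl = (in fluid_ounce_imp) 4231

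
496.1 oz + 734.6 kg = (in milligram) 7.487e+08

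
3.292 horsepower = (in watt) 2455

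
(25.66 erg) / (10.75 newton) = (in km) 2.387e-10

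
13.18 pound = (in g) 5978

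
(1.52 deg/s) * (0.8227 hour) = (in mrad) 7.857e+04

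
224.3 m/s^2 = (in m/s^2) 224.3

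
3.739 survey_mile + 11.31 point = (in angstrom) 6.017e+13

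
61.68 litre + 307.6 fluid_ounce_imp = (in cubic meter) 0.07042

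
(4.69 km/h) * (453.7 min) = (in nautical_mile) 19.15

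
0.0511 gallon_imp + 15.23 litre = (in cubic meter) 0.01546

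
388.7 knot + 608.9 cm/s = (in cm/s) 2.061e+04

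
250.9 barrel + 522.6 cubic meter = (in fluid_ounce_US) 1.902e+07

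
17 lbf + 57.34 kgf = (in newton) 637.9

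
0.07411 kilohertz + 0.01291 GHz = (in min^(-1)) 7.746e+08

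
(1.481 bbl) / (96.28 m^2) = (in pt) 6.932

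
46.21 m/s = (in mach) 0.1357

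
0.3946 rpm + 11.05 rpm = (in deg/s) 68.67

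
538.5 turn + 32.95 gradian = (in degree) 1.939e+05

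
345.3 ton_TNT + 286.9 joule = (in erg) 1.445e+19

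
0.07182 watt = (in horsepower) 9.631e-05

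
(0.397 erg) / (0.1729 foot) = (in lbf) 1.694e-07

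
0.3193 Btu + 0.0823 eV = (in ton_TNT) 8.052e-08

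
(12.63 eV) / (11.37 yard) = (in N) 1.946e-19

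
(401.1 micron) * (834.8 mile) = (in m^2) 538.9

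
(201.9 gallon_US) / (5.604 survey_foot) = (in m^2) 0.4474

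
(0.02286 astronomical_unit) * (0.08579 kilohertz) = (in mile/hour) 6.563e+11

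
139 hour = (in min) 8340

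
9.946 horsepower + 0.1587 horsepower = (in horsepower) 10.1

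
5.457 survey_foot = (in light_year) 1.758e-16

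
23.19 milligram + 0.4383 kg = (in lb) 0.9663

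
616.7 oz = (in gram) 1.748e+04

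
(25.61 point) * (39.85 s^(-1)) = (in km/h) 1.296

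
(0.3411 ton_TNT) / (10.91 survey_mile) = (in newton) 8.128e+04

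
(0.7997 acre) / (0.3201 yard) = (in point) 3.134e+07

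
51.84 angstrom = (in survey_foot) 1.701e-08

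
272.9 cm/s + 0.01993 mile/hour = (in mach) 0.008041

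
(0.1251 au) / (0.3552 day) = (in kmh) 2.195e+06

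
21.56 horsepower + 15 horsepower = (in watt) 2.726e+04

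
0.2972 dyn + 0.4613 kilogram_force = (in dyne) 4.524e+05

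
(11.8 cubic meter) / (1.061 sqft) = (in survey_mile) 0.07439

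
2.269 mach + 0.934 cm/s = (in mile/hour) 1728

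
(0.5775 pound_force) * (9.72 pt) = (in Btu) 8.349e-06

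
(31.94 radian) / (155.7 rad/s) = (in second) 0.2051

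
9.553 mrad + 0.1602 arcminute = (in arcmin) 33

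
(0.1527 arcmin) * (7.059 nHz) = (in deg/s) 1.797e-11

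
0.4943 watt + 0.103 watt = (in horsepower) 0.000801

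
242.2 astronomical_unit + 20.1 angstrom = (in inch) 1.426e+15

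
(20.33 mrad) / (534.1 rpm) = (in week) 6.01e-10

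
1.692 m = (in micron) 1.692e+06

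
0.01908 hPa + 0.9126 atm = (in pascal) 9.247e+04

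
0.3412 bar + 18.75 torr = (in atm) 0.3614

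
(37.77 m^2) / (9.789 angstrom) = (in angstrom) 3.858e+20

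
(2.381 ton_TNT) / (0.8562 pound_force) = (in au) 0.01748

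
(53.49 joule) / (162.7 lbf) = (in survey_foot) 0.2425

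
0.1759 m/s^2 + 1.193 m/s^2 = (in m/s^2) 1.369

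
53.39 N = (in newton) 53.39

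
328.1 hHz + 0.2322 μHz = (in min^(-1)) 1.969e+06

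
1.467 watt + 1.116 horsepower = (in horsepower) 1.118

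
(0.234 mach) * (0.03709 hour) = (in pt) 3.016e+07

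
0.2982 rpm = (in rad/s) 0.03123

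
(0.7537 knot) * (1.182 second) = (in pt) 1299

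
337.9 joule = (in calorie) 80.76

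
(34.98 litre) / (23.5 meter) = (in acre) 3.678e-07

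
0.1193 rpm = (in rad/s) 0.01249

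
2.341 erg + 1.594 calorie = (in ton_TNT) 1.594e-09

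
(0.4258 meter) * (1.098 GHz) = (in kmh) 1.683e+09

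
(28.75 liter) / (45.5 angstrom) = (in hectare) 631.9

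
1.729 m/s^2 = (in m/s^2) 1.729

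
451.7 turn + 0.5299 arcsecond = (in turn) 451.7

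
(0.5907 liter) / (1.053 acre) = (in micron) 0.1386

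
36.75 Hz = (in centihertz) 3675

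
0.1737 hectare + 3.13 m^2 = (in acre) 0.43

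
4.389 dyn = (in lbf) 9.867e-06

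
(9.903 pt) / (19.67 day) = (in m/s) 2.056e-09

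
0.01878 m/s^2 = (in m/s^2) 0.01878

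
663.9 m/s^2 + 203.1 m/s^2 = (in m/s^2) 867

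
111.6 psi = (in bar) 7.695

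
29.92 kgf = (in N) 293.4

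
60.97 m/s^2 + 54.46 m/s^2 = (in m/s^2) 115.4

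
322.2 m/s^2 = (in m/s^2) 322.2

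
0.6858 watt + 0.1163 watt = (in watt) 0.8021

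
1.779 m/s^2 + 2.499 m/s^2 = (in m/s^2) 4.278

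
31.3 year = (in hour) 2.742e+05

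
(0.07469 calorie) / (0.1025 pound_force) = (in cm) 68.54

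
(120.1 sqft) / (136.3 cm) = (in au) 5.472e-11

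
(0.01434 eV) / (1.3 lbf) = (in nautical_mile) 2.145e-25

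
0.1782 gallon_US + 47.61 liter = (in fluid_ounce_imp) 1699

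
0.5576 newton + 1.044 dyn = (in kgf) 0.05686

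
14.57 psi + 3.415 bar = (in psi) 64.1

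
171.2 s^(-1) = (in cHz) 1.712e+04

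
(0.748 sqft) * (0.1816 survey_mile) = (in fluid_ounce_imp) 7.148e+05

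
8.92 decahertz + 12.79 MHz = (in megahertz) 12.79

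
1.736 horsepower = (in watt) 1295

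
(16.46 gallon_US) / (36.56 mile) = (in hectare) 1.059e-10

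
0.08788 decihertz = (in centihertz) 0.8788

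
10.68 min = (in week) 0.00106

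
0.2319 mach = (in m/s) 78.96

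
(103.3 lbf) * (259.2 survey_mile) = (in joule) 1.917e+08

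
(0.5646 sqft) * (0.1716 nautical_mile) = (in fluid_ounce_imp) 5.867e+05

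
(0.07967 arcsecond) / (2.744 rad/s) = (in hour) 3.91e-11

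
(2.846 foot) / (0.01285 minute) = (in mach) 0.003304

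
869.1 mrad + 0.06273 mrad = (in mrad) 869.2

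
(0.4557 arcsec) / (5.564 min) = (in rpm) 6.32e-08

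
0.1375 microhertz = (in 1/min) 8.25e-06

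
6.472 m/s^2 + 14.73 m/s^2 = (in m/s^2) 21.2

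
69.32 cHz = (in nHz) 6.932e+08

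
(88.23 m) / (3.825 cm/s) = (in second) 2307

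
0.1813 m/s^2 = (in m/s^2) 0.1813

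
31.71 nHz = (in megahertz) 3.171e-14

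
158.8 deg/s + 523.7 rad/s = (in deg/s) 3.016e+04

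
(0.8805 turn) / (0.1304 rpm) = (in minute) 6.752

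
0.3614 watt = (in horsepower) 0.0004846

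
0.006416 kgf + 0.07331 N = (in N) 0.1362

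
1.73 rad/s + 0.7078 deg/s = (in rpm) 16.64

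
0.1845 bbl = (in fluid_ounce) 991.9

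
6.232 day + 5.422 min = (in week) 0.8908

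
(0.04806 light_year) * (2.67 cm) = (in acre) 3e+09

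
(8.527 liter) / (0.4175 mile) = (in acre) 3.136e-09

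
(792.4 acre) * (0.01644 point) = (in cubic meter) 18.6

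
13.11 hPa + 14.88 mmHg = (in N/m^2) 3295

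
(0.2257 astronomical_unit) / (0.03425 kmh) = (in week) 5.868e+06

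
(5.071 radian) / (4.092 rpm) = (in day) 0.000137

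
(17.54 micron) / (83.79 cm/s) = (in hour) 5.815e-09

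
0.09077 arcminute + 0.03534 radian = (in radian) 0.03537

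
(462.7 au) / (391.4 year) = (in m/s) 5608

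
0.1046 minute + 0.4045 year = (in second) 1.276e+07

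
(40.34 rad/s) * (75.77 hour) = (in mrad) 1.1e+10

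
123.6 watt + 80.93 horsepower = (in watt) 6.047e+04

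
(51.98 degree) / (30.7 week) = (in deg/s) 2.8e-06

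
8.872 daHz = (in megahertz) 8.872e-05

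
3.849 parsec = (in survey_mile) 7.38e+13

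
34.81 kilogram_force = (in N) 341.4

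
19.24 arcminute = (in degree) 0.3207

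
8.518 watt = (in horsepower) 0.01142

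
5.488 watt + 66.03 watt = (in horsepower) 0.09591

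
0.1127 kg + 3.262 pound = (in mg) 1.592e+06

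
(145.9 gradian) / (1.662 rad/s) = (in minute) 0.02298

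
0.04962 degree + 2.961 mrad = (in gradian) 0.2436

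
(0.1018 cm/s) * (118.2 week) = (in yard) 7.959e+04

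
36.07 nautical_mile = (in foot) 2.192e+05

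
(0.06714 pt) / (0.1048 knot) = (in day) 5.085e-09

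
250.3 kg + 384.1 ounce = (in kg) 261.2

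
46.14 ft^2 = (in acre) 0.001059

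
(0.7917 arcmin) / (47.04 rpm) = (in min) 7.792e-07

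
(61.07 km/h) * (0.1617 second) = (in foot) 9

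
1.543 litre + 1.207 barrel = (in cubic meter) 0.1934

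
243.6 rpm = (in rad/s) 25.51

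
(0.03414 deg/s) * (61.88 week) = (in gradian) 1.42e+06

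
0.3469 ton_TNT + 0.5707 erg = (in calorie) 3.469e+08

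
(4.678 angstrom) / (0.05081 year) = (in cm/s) 2.919e-14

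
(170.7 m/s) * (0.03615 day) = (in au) 3.564e-06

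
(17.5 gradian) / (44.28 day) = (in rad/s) 7.185e-08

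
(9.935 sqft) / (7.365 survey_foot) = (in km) 0.0004112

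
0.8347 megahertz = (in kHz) 834.7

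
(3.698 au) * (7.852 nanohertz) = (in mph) 9717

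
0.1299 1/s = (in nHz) 1.299e+08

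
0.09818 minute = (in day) 6.818e-05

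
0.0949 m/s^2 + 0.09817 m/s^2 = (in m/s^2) 0.1931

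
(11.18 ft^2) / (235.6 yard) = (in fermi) 4.821e+12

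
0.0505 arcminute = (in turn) 2.338e-06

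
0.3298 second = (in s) 0.3298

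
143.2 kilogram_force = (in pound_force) 315.7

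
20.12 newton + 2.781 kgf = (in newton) 47.39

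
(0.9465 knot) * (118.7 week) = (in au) 0.0002337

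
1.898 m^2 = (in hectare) 0.0001898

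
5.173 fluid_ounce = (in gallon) 0.04041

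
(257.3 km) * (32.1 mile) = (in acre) 3.285e+06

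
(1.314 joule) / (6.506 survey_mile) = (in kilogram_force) 1.28e-05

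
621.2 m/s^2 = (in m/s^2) 621.2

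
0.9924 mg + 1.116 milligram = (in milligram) 2.108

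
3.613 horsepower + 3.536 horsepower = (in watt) 5331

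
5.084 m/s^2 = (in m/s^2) 5.084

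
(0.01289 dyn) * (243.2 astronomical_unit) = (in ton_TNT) 0.001121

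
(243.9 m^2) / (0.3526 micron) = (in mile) 4.298e+05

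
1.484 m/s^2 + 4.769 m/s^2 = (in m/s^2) 6.253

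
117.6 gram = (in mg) 1.176e+05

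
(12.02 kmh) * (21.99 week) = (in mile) 2.759e+04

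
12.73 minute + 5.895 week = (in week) 5.896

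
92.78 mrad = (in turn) 0.01477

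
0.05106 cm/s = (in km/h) 0.001838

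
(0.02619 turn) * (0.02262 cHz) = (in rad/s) 3.722e-05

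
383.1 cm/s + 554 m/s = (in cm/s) 5.578e+04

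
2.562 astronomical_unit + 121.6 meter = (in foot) 1.257e+12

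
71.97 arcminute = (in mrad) 20.94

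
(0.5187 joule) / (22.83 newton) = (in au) 1.519e-13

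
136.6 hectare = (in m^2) 1.366e+06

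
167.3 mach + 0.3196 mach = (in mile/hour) 1.277e+05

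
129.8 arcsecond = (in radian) 0.0006293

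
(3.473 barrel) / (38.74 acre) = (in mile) 2.188e-09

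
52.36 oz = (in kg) 1.484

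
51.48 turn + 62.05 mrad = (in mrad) 3.235e+05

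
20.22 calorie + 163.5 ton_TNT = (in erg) 6.841e+18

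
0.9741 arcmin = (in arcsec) 58.45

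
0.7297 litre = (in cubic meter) 0.0007297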